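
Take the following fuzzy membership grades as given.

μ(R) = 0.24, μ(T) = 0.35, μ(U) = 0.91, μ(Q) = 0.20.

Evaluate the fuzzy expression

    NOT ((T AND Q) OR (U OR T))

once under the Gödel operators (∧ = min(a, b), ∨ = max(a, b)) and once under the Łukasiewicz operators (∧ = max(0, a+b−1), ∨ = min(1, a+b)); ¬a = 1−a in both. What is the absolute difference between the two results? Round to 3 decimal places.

Under Gödel:
  T AND Q = min(a, b) on (0.35, 0.20) = 0.20
  U OR T = max(a, b) on (0.91, 0.35) = 0.91
  (T AND Q) OR (U OR T) = max(a, b) on (0.20, 0.91) = 0.91
  NOT ((T AND Q) OR (U OR T)) = 1 − 0.91 = 0.09
  → value = 0.0900
Under Łukasiewicz:
  T AND Q = max(0, a+b−1) on (0.35, 0.20) = 0.00
  U OR T = min(1, a+b) on (0.91, 0.35) = 1.00
  (T AND Q) OR (U OR T) = min(1, a+b) on (0.00, 1.00) = 1.00
  NOT ((T AND Q) OR (U OR T)) = 1 − 1.00 = 0.00
  → value = 0.0000
|0.0900 − 0.0000| = 0.090

0.090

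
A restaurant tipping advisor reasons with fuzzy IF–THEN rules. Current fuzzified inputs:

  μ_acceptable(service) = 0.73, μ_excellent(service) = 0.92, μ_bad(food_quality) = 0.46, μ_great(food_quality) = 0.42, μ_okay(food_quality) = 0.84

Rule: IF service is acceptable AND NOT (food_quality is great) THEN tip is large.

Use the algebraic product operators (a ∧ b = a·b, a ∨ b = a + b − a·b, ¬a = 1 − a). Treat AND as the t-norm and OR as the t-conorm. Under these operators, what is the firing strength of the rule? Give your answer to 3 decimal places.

0.423

firing strength: acceptable=0.73, ¬great=1−0.42=0.58; AND[a·b] → w = 0.4234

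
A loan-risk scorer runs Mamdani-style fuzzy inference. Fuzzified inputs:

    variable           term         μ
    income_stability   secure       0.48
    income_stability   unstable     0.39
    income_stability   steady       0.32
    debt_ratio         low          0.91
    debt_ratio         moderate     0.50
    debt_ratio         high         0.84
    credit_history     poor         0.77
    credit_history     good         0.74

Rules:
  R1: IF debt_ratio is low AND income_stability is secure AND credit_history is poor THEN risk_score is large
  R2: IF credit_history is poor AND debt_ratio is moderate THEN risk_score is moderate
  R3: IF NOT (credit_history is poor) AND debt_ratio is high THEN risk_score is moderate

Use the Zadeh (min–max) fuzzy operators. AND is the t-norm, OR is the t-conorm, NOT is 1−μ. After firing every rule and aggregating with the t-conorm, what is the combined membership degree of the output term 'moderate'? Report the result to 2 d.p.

R1: low=0.91, secure=0.48, poor=0.77; AND[min(a, b)] → w = 0.48
R2: poor=0.77, moderate=0.50; AND[min(a, b)] → w = 0.50
R3: ¬poor=1−0.77=0.23, high=0.84; AND[min(a, b)] → w = 0.23
Rules with consequent 'moderate': {R2, R3} → strengths 0.50, 0.23
Aggregate via t-conorm [max(a, b)]: 0.50

0.50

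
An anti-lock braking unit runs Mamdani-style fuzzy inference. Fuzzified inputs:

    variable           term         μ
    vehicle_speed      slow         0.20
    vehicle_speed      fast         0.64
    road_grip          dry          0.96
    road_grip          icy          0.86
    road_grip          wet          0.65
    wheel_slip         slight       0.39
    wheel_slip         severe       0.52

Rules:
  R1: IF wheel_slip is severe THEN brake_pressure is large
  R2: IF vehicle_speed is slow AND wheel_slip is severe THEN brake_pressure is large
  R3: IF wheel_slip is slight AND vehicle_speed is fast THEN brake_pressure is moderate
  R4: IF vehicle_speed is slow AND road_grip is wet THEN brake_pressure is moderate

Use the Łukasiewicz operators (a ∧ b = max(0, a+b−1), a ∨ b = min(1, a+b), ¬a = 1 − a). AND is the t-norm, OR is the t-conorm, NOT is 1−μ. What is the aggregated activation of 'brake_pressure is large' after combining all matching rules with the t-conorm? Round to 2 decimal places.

R1: severe=0.52 → w = 0.52
R2: slow=0.20, severe=0.52; AND[max(0, a+b−1)] → w = 0.00
R3: slight=0.39, fast=0.64; AND[max(0, a+b−1)] → w = 0.03
R4: slow=0.20, wet=0.65; AND[max(0, a+b−1)] → w = 0.00
Rules with consequent 'large': {R1, R2} → strengths 0.52, 0.00
Aggregate via t-conorm [min(1, a+b)]: 0.52

0.52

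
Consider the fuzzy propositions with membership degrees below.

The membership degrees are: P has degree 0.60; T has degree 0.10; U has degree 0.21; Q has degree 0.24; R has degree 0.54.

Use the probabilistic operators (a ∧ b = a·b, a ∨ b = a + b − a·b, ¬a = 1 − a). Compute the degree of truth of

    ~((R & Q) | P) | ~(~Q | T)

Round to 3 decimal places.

R & Q = a·b on (0.5400, 0.2400) = 0.1296
(R & Q) | P = a + b − a·b on (0.1296, 0.6000) = 0.6518
~((R & Q) | P) = 1 − 0.6518 = 0.3482
~Q = 1 − 0.2400 = 0.7600
~Q | T = a + b − a·b on (0.7600, 0.1000) = 0.7840
~(~Q | T) = 1 − 0.7840 = 0.2160
~((R & Q) | P) | ~(~Q | T) = a + b − a·b on (0.3482, 0.2160) = 0.4890

0.489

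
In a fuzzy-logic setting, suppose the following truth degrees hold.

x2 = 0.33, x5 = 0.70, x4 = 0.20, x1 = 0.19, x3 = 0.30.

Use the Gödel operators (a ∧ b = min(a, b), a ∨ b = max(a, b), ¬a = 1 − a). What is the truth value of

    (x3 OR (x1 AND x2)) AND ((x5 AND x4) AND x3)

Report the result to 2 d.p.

x1 AND x2 = min(a, b) on (0.19, 0.33) = 0.19
x3 OR (x1 AND x2) = max(a, b) on (0.30, 0.19) = 0.30
x5 AND x4 = min(a, b) on (0.70, 0.20) = 0.20
(x5 AND x4) AND x3 = min(a, b) on (0.20, 0.30) = 0.20
(x3 OR (x1 AND x2)) AND ((x5 AND x4) AND x3) = min(a, b) on (0.30, 0.20) = 0.20

0.20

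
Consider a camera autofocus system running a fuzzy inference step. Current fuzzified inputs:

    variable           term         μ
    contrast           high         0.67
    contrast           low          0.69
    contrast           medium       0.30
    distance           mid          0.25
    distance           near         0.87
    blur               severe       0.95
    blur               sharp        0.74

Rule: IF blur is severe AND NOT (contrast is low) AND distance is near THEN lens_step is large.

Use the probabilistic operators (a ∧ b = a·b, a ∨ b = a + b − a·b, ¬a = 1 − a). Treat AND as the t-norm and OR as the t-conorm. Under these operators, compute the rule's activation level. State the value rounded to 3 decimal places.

0.256

firing strength: severe=0.95, ¬low=1−0.69=0.31, near=0.87; AND[a·b] → w = 0.2562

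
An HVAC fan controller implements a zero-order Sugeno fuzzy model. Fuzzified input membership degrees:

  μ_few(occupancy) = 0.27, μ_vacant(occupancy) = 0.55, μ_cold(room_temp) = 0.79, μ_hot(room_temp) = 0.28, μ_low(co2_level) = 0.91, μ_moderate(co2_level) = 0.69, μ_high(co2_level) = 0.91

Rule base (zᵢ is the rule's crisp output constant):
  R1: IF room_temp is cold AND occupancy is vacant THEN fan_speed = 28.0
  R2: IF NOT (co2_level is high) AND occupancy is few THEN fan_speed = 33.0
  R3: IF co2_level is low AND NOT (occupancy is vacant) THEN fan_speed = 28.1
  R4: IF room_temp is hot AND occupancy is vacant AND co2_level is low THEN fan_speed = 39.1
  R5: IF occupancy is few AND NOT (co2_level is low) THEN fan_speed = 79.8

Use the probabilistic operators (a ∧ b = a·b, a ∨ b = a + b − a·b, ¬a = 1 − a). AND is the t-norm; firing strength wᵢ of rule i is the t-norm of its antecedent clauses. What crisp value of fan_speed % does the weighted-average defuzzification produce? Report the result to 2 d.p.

30.88

R1 (z=28.0): cold=0.79, vacant=0.55; AND[a·b] → w = 0.4345
R2 (z=33.0): ¬high=1−0.91=0.09, few=0.27; AND[a·b] → w = 0.0243
R3 (z=28.1): low=0.91, ¬vacant=1−0.55=0.45; AND[a·b] → w = 0.4095
R4 (z=39.1): hot=0.28, vacant=0.55, low=0.91; AND[a·b] → w = 0.1401
R5 (z=79.8): few=0.27, ¬low=1−0.91=0.09; AND[a·b] → w = 0.0243
Weighted average = (0.4345·28.0 + 0.0243·33.0 + 0.4095·28.1 + 0.1401·39.1 + 0.0243·79.8) / (0.4345 + 0.0243 + 0.4095 + 0.1401 + 0.0243)
  = 31.8935 / 1.0327 = 30.88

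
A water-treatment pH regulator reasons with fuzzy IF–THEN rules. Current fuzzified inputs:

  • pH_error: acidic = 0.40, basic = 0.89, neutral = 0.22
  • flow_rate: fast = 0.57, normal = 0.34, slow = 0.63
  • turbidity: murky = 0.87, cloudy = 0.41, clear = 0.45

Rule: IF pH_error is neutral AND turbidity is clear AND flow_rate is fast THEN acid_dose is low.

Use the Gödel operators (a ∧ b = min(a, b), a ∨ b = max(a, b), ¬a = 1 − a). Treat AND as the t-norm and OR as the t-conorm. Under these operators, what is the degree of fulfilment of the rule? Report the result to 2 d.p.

0.22

firing strength: neutral=0.22, clear=0.45, fast=0.57; AND[min(a, b)] → w = 0.22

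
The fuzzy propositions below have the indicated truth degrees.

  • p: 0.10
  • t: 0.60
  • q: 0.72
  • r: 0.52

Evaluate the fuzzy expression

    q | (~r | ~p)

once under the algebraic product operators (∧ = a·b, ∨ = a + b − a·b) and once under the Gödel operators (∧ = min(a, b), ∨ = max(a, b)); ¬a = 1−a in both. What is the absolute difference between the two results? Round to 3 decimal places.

0.085

Under algebraic product:
  ~r = 1 − 0.5200 = 0.4800
  ~p = 1 − 0.1000 = 0.9000
  ~r | ~p = a + b − a·b on (0.4800, 0.9000) = 0.9480
  q | (~r | ~p) = a + b − a·b on (0.7200, 0.9480) = 0.9854
  → value = 0.9854
Under Gödel:
  ~r = 1 − 0.52 = 0.48
  ~p = 1 − 0.10 = 0.90
  ~r | ~p = max(a, b) on (0.48, 0.90) = 0.90
  q | (~r | ~p) = max(a, b) on (0.72, 0.90) = 0.90
  → value = 0.9000
|0.9854 − 0.9000| = 0.085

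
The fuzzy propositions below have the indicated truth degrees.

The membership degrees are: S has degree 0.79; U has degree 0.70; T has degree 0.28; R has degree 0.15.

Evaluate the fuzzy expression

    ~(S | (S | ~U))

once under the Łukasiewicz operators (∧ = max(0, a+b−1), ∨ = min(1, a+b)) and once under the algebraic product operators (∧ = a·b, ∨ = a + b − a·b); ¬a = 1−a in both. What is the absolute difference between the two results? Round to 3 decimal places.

Under Łukasiewicz:
  ~U = 1 − 0.70 = 0.30
  S | ~U = min(1, a+b) on (0.79, 0.30) = 1.00
  S | (S | ~U) = min(1, a+b) on (0.79, 1.00) = 1.00
  ~(S | (S | ~U)) = 1 − 1.00 = 0.00
  → value = 0.0000
Under algebraic product:
  ~U = 1 − 0.7000 = 0.3000
  S | ~U = a + b − a·b on (0.7900, 0.3000) = 0.8530
  S | (S | ~U) = a + b − a·b on (0.7900, 0.8530) = 0.9691
  ~(S | (S | ~U)) = 1 − 0.9691 = 0.0309
  → value = 0.0309
|0.0000 − 0.0309| = 0.031

0.031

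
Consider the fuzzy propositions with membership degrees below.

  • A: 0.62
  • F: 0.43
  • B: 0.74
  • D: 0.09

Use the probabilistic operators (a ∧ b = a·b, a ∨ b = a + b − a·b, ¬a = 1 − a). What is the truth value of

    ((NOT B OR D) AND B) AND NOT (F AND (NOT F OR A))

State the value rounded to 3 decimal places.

NOT B = 1 − 0.7400 = 0.2600
NOT B OR D = a + b − a·b on (0.2600, 0.0900) = 0.3266
(NOT B OR D) AND B = a·b on (0.3266, 0.7400) = 0.2417
NOT F = 1 − 0.4300 = 0.5700
NOT F OR A = a + b − a·b on (0.5700, 0.6200) = 0.8366
F AND (NOT F OR A) = a·b on (0.4300, 0.8366) = 0.3597
NOT (F AND (NOT F OR A)) = 1 − 0.3597 = 0.6403
((NOT B OR D) AND B) AND NOT (F AND (NOT F OR A)) = a·b on (0.2417, 0.6403) = 0.1547

0.155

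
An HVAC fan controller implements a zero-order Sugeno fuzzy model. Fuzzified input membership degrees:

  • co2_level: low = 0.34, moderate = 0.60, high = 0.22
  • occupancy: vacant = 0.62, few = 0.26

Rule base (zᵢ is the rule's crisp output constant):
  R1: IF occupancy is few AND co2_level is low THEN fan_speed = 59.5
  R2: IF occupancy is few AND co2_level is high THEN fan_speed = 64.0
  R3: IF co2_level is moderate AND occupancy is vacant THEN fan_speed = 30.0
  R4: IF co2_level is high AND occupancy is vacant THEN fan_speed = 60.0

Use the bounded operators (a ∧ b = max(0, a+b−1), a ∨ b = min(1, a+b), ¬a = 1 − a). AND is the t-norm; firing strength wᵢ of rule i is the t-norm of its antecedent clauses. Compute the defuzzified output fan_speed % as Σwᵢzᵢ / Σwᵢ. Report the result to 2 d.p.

R1 (z=59.5): few=0.26, low=0.34; AND[max(0, a+b−1)] → w = 0.00
R2 (z=64.0): few=0.26, high=0.22; AND[max(0, a+b−1)] → w = 0.00
R3 (z=30.0): moderate=0.60, vacant=0.62; AND[max(0, a+b−1)] → w = 0.22
R4 (z=60.0): high=0.22, vacant=0.62; AND[max(0, a+b−1)] → w = 0.00
Weighted average = (0.00·59.5 + 0.00·64.0 + 0.22·30.0 + 0.00·60.0) / (0.00 + 0.00 + 0.22 + 0.00)
  = 6.6000 / 0.2200 = 30.00

30.00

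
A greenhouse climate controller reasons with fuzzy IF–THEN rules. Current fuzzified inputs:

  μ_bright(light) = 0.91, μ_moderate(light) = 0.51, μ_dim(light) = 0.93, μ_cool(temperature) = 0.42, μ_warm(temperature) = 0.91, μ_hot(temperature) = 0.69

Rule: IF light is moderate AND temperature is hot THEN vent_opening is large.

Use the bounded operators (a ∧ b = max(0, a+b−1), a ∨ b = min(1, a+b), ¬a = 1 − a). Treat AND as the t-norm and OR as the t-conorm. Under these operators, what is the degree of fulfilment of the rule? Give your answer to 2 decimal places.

0.20

firing strength: moderate=0.51, hot=0.69; AND[max(0, a+b−1)] → w = 0.20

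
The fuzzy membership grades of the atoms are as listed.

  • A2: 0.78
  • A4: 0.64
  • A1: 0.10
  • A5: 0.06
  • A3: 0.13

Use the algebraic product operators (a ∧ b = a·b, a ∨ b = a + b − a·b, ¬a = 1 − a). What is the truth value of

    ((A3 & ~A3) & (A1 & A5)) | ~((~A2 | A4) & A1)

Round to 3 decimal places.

~A3 = 1 − 0.1300 = 0.8700
A3 & ~A3 = a·b on (0.1300, 0.8700) = 0.1131
A1 & A5 = a·b on (0.1000, 0.0600) = 0.0060
(A3 & ~A3) & (A1 & A5) = a·b on (0.1131, 0.0060) = 0.0007
~A2 = 1 − 0.7800 = 0.2200
~A2 | A4 = a + b − a·b on (0.2200, 0.6400) = 0.7192
(~A2 | A4) & A1 = a·b on (0.7192, 0.1000) = 0.0719
~((~A2 | A4) & A1) = 1 − 0.0719 = 0.9281
((A3 & ~A3) & (A1 & A5)) | ~((~A2 | A4) & A1) = a + b − a·b on (0.0007, 0.9281) = 0.9281

0.928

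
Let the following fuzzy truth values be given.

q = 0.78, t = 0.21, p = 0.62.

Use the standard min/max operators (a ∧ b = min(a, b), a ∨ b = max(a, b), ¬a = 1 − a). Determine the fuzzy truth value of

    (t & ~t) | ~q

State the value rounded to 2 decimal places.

0.22

~t = 1 − 0.21 = 0.79
t & ~t = min(a, b) on (0.21, 0.79) = 0.21
~q = 1 − 0.78 = 0.22
(t & ~t) | ~q = max(a, b) on (0.21, 0.22) = 0.22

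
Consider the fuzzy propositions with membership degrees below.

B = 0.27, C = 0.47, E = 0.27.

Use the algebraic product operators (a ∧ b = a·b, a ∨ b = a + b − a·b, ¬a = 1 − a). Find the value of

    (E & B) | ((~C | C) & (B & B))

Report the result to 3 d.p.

0.124

E & B = a·b on (0.2700, 0.2700) = 0.0729
~C = 1 − 0.4700 = 0.5300
~C | C = a + b − a·b on (0.5300, 0.4700) = 0.7509
B & B = a·b on (0.2700, 0.2700) = 0.0729
(~C | C) & (B & B) = a·b on (0.7509, 0.0729) = 0.0547
(E & B) | ((~C | C) & (B & B)) = a + b − a·b on (0.0729, 0.0547) = 0.1237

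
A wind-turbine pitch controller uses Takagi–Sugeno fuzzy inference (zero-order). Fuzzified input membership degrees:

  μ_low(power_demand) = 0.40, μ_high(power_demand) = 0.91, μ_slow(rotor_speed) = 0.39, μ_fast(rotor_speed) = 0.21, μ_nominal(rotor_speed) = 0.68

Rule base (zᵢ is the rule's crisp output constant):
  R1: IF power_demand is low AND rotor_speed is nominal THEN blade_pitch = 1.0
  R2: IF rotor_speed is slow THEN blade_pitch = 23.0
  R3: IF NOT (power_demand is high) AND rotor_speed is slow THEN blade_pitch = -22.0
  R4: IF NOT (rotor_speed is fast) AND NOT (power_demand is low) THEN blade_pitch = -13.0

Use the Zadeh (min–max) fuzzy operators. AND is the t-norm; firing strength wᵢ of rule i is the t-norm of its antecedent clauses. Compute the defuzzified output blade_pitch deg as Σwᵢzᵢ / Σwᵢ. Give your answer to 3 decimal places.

R1 (z=1.0): low=0.40, nominal=0.68; AND[min(a, b)] → w = 0.40
R2 (z=23.0): slow=0.39 → w = 0.39
R3 (z=-22.0): ¬high=1−0.91=0.09, slow=0.39; AND[min(a, b)] → w = 0.09
R4 (z=-13.0): ¬fast=1−0.21=0.79, ¬low=1−0.40=0.60; AND[min(a, b)] → w = 0.60
Weighted average = (0.40·1.0 + 0.39·23.0 + 0.09·-22.0 + 0.60·-13.0) / (0.40 + 0.39 + 0.09 + 0.60)
  = -0.4100 / 1.4800 = -0.277

-0.277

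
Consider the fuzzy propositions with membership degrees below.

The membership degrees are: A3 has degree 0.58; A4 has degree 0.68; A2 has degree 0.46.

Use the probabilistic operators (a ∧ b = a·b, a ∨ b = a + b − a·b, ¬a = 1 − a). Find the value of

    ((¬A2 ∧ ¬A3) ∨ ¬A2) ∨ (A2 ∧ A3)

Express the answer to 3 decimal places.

¬A2 = 1 − 0.4600 = 0.5400
¬A3 = 1 − 0.5800 = 0.4200
¬A2 ∧ ¬A3 = a·b on (0.5400, 0.4200) = 0.2268
¬A2 = 1 − 0.4600 = 0.5400
(¬A2 ∧ ¬A3) ∨ ¬A2 = a + b − a·b on (0.2268, 0.5400) = 0.6443
A2 ∧ A3 = a·b on (0.4600, 0.5800) = 0.2668
((¬A2 ∧ ¬A3) ∨ ¬A2) ∨ (A2 ∧ A3) = a + b − a·b on (0.6443, 0.2668) = 0.7392

0.739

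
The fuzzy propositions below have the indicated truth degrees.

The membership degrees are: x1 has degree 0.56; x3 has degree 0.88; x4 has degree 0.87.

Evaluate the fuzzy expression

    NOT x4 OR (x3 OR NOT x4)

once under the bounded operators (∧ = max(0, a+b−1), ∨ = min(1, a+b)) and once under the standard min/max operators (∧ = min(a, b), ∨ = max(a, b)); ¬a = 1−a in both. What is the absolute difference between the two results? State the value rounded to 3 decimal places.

Under bounded:
  NOT x4 = 1 − 0.87 = 0.13
  NOT x4 = 1 − 0.87 = 0.13
  x3 OR NOT x4 = min(1, a+b) on (0.88, 0.13) = 1.00
  NOT x4 OR (x3 OR NOT x4) = min(1, a+b) on (0.13, 1.00) = 1.00
  → value = 1.0000
Under standard min/max:
  NOT x4 = 1 − 0.87 = 0.13
  NOT x4 = 1 − 0.87 = 0.13
  x3 OR NOT x4 = max(a, b) on (0.88, 0.13) = 0.88
  NOT x4 OR (x3 OR NOT x4) = max(a, b) on (0.13, 0.88) = 0.88
  → value = 0.8800
|1.0000 − 0.8800| = 0.120

0.120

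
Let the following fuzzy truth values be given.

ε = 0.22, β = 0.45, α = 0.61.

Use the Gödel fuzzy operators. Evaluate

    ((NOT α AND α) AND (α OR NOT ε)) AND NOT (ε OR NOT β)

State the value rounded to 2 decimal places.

0.39

NOT α = 1 − 0.61 = 0.39
NOT α AND α = min(a, b) on (0.39, 0.61) = 0.39
NOT ε = 1 − 0.22 = 0.78
α OR NOT ε = max(a, b) on (0.61, 0.78) = 0.78
(NOT α AND α) AND (α OR NOT ε) = min(a, b) on (0.39, 0.78) = 0.39
NOT β = 1 − 0.45 = 0.55
ε OR NOT β = max(a, b) on (0.22, 0.55) = 0.55
NOT (ε OR NOT β) = 1 − 0.55 = 0.45
((NOT α AND α) AND (α OR NOT ε)) AND NOT (ε OR NOT β) = min(a, b) on (0.39, 0.45) = 0.39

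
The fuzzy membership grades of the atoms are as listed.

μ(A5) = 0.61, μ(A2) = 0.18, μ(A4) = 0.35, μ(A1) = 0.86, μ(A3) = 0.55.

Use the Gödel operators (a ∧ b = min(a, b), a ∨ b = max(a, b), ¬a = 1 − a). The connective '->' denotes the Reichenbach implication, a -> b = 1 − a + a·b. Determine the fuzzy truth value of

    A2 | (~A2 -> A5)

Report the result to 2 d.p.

0.68

~A2 = 1 − 0.18 = 0.82
~A2 -> A5  [Reichenbach: 1 − a + a·b] with a=0.82, b=0.61 → 0.68
A2 | (~A2 -> A5) = max(a, b) on (0.18, 0.68) = 0.68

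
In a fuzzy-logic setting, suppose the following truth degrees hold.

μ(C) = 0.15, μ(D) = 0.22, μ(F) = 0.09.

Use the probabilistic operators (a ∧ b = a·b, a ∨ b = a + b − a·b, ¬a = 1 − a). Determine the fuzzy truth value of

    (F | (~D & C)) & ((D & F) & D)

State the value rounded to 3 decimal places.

0.001

~D = 1 − 0.2200 = 0.7800
~D & C = a·b on (0.7800, 0.1500) = 0.1170
F | (~D & C) = a + b − a·b on (0.0900, 0.1170) = 0.1965
D & F = a·b on (0.2200, 0.0900) = 0.0198
(D & F) & D = a·b on (0.0198, 0.2200) = 0.0044
(F | (~D & C)) & ((D & F) & D) = a·b on (0.1965, 0.0044) = 0.0009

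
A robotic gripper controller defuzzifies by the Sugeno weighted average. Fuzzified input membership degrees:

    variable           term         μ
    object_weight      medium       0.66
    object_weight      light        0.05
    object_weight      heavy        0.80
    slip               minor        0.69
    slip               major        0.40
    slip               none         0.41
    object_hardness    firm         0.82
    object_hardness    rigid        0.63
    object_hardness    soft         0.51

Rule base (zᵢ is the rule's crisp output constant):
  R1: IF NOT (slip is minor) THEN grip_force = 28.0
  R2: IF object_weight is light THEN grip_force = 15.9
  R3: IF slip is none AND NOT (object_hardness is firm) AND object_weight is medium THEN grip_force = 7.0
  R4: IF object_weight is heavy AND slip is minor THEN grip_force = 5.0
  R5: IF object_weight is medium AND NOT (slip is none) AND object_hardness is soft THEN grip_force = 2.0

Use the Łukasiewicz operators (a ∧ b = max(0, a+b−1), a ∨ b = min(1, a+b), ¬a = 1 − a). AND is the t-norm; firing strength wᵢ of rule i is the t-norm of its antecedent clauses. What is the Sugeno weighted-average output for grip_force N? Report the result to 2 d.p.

R1 (z=28.0): ¬minor=1−0.69=0.31 → w = 0.31
R2 (z=15.9): light=0.05 → w = 0.05
R3 (z=7.0): none=0.41, ¬firm=1−0.82=0.18, medium=0.66; AND[max(0, a+b−1)] → w = 0.00
R4 (z=5.0): heavy=0.80, minor=0.69; AND[max(0, a+b−1)] → w = 0.49
R5 (z=2.0): medium=0.66, ¬none=1−0.41=0.59, soft=0.51; AND[max(0, a+b−1)] → w = 0.00
Weighted average = (0.31·28.0 + 0.05·15.9 + 0.00·7.0 + 0.49·5.0 + 0.00·2.0) / (0.31 + 0.05 + 0.00 + 0.49 + 0.00)
  = 11.9250 / 0.8500 = 14.03

14.03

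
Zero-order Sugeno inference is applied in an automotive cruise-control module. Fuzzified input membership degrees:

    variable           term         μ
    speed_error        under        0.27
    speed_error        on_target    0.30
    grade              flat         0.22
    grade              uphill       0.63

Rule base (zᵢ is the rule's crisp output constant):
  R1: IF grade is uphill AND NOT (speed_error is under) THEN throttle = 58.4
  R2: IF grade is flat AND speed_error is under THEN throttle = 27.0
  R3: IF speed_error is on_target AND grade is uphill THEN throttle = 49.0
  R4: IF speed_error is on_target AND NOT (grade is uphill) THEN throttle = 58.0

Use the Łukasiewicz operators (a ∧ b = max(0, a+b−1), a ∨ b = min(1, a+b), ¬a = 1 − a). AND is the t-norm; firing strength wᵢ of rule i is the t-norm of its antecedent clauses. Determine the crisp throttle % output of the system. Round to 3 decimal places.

R1 (z=58.4): uphill=0.63, ¬under=1−0.27=0.73; AND[max(0, a+b−1)] → w = 0.36
R2 (z=27.0): flat=0.22, under=0.27; AND[max(0, a+b−1)] → w = 0.00
R3 (z=49.0): on_target=0.30, uphill=0.63; AND[max(0, a+b−1)] → w = 0.00
R4 (z=58.0): on_target=0.30, ¬uphill=1−0.63=0.37; AND[max(0, a+b−1)] → w = 0.00
Weighted average = (0.36·58.4 + 0.00·27.0 + 0.00·49.0 + 0.00·58.0) / (0.36 + 0.00 + 0.00 + 0.00)
  = 21.0240 / 0.3600 = 58.400

58.400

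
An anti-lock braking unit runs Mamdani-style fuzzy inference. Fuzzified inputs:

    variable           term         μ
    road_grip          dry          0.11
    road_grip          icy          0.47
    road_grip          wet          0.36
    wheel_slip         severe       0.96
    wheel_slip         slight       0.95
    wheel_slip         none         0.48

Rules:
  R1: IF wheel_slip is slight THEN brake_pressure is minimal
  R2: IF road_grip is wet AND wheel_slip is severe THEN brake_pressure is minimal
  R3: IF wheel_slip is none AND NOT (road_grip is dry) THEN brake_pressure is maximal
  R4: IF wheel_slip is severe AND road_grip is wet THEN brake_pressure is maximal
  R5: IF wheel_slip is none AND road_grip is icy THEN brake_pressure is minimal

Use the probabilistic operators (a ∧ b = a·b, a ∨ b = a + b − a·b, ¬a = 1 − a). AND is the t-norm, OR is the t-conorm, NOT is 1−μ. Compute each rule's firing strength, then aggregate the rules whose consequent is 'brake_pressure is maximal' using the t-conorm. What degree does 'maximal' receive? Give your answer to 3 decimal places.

R1: slight=0.95 → w = 0.9500
R2: wet=0.36, severe=0.96; AND[a·b] → w = 0.3456
R3: none=0.48, ¬dry=1−0.11=0.89; AND[a·b] → w = 0.4272
R4: severe=0.96, wet=0.36; AND[a·b] → w = 0.3456
R5: none=0.48, icy=0.47; AND[a·b] → w = 0.2256
Rules with consequent 'maximal': {R3, R4} → strengths 0.4272, 0.3456
Aggregate via t-conorm [a + b − a·b]: 0.6252

0.625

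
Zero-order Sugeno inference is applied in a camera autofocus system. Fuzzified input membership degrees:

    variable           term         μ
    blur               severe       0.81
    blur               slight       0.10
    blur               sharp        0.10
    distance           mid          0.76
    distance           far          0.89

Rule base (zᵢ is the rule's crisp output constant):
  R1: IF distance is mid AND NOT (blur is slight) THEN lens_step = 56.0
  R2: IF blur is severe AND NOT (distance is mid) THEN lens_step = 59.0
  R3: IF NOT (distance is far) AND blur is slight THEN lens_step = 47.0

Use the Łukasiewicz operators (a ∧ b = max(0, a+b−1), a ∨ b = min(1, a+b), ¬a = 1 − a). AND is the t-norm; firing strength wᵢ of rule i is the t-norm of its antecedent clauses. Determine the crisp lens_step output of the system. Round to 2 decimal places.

R1 (z=56.0): mid=0.76, ¬slight=1−0.10=0.90; AND[max(0, a+b−1)] → w = 0.66
R2 (z=59.0): severe=0.81, ¬mid=1−0.76=0.24; AND[max(0, a+b−1)] → w = 0.05
R3 (z=47.0): ¬far=1−0.89=0.11, slight=0.10; AND[max(0, a+b−1)] → w = 0.00
Weighted average = (0.66·56.0 + 0.05·59.0 + 0.00·47.0) / (0.66 + 0.05 + 0.00)
  = 39.9100 / 0.7100 = 56.21

56.21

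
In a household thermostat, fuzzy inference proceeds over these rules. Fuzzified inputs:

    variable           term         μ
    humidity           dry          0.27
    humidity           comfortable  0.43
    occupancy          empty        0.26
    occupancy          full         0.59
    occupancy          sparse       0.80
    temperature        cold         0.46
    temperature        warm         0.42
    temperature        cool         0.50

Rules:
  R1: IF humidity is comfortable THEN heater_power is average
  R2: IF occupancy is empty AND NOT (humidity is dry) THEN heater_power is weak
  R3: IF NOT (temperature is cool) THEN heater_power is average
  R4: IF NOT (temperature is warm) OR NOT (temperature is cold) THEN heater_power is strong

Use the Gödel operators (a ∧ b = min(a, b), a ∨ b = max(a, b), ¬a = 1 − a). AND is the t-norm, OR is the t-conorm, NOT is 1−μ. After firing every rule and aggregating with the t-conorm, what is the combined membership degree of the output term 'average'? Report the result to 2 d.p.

R1: comfortable=0.43 → w = 0.43
R2: empty=0.26, ¬dry=1−0.27=0.73; AND[min(a, b)] → w = 0.26
R3: ¬cool=1−0.50=0.50 → w = 0.50
R4: ¬warm=1−0.42=0.58, ¬cold=1−0.46=0.54; OR[max(a, b)] → w = 0.58
Rules with consequent 'average': {R1, R3} → strengths 0.43, 0.50
Aggregate via t-conorm [max(a, b)]: 0.50

0.50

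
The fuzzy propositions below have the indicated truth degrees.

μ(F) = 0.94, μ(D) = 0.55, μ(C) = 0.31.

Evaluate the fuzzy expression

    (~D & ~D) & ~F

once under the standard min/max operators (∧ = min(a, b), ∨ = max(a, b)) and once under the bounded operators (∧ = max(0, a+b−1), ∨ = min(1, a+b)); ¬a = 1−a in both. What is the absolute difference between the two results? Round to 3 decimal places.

Under standard min/max:
  ~D = 1 − 0.55 = 0.45
  ~D = 1 − 0.55 = 0.45
  ~D & ~D = min(a, b) on (0.45, 0.45) = 0.45
  ~F = 1 − 0.94 = 0.06
  (~D & ~D) & ~F = min(a, b) on (0.45, 0.06) = 0.06
  → value = 0.0600
Under bounded:
  ~D = 1 − 0.55 = 0.45
  ~D = 1 − 0.55 = 0.45
  ~D & ~D = max(0, a+b−1) on (0.45, 0.45) = 0.00
  ~F = 1 − 0.94 = 0.06
  (~D & ~D) & ~F = max(0, a+b−1) on (0.00, 0.06) = 0.00
  → value = 0.0000
|0.0600 − 0.0000| = 0.060

0.060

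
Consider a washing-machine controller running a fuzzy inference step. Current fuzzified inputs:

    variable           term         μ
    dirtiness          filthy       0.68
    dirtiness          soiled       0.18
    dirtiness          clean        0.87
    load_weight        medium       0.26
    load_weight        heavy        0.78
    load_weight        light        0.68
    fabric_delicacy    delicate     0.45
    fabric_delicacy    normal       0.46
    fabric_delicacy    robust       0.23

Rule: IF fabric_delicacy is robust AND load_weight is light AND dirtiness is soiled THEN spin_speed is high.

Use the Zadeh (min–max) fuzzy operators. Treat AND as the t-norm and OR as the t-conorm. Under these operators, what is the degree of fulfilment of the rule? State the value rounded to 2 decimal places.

0.18

firing strength: robust=0.23, light=0.68, soiled=0.18; AND[min(a, b)] → w = 0.18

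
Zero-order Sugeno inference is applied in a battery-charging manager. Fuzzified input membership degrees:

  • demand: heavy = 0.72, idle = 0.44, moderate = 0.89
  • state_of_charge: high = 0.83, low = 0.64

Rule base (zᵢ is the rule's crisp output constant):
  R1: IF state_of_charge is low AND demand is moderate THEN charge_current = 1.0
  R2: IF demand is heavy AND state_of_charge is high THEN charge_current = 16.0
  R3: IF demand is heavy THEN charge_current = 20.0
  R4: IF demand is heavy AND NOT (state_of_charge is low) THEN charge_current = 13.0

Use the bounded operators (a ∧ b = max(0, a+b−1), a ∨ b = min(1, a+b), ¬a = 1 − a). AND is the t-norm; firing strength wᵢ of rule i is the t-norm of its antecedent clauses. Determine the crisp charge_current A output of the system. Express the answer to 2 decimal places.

R1 (z=1.0): low=0.64, moderate=0.89; AND[max(0, a+b−1)] → w = 0.53
R2 (z=16.0): heavy=0.72, high=0.83; AND[max(0, a+b−1)] → w = 0.55
R3 (z=20.0): heavy=0.72 → w = 0.72
R4 (z=13.0): heavy=0.72, ¬low=1−0.64=0.36; AND[max(0, a+b−1)] → w = 0.08
Weighted average = (0.53·1.0 + 0.55·16.0 + 0.72·20.0 + 0.08·13.0) / (0.53 + 0.55 + 0.72 + 0.08)
  = 24.7700 / 1.8800 = 13.18

13.18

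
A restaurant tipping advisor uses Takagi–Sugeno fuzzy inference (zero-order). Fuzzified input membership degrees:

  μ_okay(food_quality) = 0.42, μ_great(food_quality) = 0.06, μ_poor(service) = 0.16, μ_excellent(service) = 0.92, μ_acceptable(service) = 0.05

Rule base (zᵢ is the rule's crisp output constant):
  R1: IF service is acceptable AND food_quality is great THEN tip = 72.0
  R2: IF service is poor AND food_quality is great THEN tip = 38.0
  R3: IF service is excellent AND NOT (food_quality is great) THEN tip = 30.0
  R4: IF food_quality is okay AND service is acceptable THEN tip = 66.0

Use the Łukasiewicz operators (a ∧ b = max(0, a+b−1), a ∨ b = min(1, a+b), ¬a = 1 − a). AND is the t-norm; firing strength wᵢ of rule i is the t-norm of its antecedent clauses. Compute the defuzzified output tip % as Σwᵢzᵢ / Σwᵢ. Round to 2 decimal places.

30.00

R1 (z=72.0): acceptable=0.05, great=0.06; AND[max(0, a+b−1)] → w = 0.00
R2 (z=38.0): poor=0.16, great=0.06; AND[max(0, a+b−1)] → w = 0.00
R3 (z=30.0): excellent=0.92, ¬great=1−0.06=0.94; AND[max(0, a+b−1)] → w = 0.86
R4 (z=66.0): okay=0.42, acceptable=0.05; AND[max(0, a+b−1)] → w = 0.00
Weighted average = (0.00·72.0 + 0.00·38.0 + 0.86·30.0 + 0.00·66.0) / (0.00 + 0.00 + 0.86 + 0.00)
  = 25.8000 / 0.8600 = 30.00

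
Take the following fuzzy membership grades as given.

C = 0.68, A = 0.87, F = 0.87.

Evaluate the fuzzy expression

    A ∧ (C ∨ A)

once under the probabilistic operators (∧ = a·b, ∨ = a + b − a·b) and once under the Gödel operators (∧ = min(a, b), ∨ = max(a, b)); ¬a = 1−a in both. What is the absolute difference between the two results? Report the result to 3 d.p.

0.036

Under probabilistic:
  C ∨ A = a + b − a·b on (0.6800, 0.8700) = 0.9584
  A ∧ (C ∨ A) = a·b on (0.8700, 0.9584) = 0.8338
  → value = 0.8338
Under Gödel:
  C ∨ A = max(a, b) on (0.68, 0.87) = 0.87
  A ∧ (C ∨ A) = min(a, b) on (0.87, 0.87) = 0.87
  → value = 0.8700
|0.8338 − 0.8700| = 0.036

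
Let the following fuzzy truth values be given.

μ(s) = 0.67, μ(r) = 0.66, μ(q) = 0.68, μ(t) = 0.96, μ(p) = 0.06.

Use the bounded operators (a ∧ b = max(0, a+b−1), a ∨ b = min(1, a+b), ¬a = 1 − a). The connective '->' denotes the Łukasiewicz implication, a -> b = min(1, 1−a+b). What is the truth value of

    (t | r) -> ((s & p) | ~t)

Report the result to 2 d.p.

0.04

t | r = min(1, a+b) on (0.96, 0.66) = 1.00
s & p = max(0, a+b−1) on (0.67, 0.06) = 0.00
~t = 1 − 0.96 = 0.04
(s & p) | ~t = min(1, a+b) on (0.00, 0.04) = 0.04
(t | r) -> ((s & p) | ~t)  [Łukasiewicz: min(1, 1−a+b)] with a=1.00, b=0.04 → 0.04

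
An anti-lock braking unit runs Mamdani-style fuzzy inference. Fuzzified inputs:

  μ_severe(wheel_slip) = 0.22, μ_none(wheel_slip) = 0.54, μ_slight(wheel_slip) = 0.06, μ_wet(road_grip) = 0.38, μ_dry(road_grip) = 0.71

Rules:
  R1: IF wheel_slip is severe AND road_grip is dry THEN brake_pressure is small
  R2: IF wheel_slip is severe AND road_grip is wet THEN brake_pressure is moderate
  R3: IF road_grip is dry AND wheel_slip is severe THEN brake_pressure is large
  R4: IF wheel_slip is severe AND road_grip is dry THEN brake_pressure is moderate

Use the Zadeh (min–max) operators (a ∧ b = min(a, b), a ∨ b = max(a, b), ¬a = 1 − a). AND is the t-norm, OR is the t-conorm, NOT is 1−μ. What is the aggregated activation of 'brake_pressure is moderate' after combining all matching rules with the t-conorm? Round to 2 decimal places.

R1: severe=0.22, dry=0.71; AND[min(a, b)] → w = 0.22
R2: severe=0.22, wet=0.38; AND[min(a, b)] → w = 0.22
R3: dry=0.71, severe=0.22; AND[min(a, b)] → w = 0.22
R4: severe=0.22, dry=0.71; AND[min(a, b)] → w = 0.22
Rules with consequent 'moderate': {R2, R4} → strengths 0.22, 0.22
Aggregate via t-conorm [max(a, b)]: 0.22

0.22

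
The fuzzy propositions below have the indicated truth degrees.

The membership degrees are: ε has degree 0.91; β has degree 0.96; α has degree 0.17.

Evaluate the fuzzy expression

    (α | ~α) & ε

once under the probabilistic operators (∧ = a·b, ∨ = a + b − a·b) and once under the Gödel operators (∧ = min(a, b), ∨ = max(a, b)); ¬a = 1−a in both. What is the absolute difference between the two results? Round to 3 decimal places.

0.048

Under probabilistic:
  ~α = 1 − 0.1700 = 0.8300
  α | ~α = a + b − a·b on (0.1700, 0.8300) = 0.8589
  (α | ~α) & ε = a·b on (0.8589, 0.9100) = 0.7816
  → value = 0.7816
Under Gödel:
  ~α = 1 − 0.17 = 0.83
  α | ~α = max(a, b) on (0.17, 0.83) = 0.83
  (α | ~α) & ε = min(a, b) on (0.83, 0.91) = 0.83
  → value = 0.8300
|0.7816 − 0.8300| = 0.048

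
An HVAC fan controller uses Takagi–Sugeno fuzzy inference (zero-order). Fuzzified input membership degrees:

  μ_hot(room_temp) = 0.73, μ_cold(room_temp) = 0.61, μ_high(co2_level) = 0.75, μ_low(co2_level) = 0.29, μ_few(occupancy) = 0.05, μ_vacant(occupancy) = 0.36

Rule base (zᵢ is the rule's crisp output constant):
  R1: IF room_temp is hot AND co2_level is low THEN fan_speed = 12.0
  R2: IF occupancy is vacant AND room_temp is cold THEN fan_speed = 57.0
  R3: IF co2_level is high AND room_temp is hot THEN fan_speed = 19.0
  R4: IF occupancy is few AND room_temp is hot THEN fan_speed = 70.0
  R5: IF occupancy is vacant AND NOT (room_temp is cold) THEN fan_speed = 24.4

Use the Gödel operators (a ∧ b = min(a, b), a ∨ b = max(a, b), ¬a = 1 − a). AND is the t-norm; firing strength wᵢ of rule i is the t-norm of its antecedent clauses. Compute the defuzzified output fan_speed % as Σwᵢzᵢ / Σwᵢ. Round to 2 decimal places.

R1 (z=12.0): hot=0.73, low=0.29; AND[min(a, b)] → w = 0.29
R2 (z=57.0): vacant=0.36, cold=0.61; AND[min(a, b)] → w = 0.36
R3 (z=19.0): high=0.75, hot=0.73; AND[min(a, b)] → w = 0.73
R4 (z=70.0): few=0.05, hot=0.73; AND[min(a, b)] → w = 0.05
R5 (z=24.4): vacant=0.36, ¬cold=1−0.61=0.39; AND[min(a, b)] → w = 0.36
Weighted average = (0.29·12.0 + 0.36·57.0 + 0.73·19.0 + 0.05·70.0 + 0.36·24.4) / (0.29 + 0.36 + 0.73 + 0.05 + 0.36)
  = 50.1540 / 1.7900 = 28.02

28.02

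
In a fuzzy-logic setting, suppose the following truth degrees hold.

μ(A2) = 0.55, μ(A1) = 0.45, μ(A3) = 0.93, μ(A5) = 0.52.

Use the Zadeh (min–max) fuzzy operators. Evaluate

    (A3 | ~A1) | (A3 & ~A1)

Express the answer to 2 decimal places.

0.93

~A1 = 1 − 0.45 = 0.55
A3 | ~A1 = max(a, b) on (0.93, 0.55) = 0.93
~A1 = 1 − 0.45 = 0.55
A3 & ~A1 = min(a, b) on (0.93, 0.55) = 0.55
(A3 | ~A1) | (A3 & ~A1) = max(a, b) on (0.93, 0.55) = 0.93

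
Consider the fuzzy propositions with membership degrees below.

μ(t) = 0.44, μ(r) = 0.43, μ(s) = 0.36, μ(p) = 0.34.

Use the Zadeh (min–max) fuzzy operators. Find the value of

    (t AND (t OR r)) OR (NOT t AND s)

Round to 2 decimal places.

t OR r = max(a, b) on (0.44, 0.43) = 0.44
t AND (t OR r) = min(a, b) on (0.44, 0.44) = 0.44
NOT t = 1 − 0.44 = 0.56
NOT t AND s = min(a, b) on (0.56, 0.36) = 0.36
(t AND (t OR r)) OR (NOT t AND s) = max(a, b) on (0.44, 0.36) = 0.44

0.44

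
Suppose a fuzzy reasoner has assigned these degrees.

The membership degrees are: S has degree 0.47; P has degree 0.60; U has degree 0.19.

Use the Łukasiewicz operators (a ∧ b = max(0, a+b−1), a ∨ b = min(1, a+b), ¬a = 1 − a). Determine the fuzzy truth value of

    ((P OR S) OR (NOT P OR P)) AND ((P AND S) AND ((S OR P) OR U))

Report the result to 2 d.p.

0.07

P OR S = min(1, a+b) on (0.60, 0.47) = 1.00
NOT P = 1 − 0.60 = 0.40
NOT P OR P = min(1, a+b) on (0.40, 0.60) = 1.00
(P OR S) OR (NOT P OR P) = min(1, a+b) on (1.00, 1.00) = 1.00
P AND S = max(0, a+b−1) on (0.60, 0.47) = 0.07
S OR P = min(1, a+b) on (0.47, 0.60) = 1.00
(S OR P) OR U = min(1, a+b) on (1.00, 0.19) = 1.00
(P AND S) AND ((S OR P) OR U) = max(0, a+b−1) on (0.07, 1.00) = 0.07
((P OR S) OR (NOT P OR P)) AND ((P AND S) AND ((S OR P) OR U)) = max(0, a+b−1) on (1.00, 0.07) = 0.07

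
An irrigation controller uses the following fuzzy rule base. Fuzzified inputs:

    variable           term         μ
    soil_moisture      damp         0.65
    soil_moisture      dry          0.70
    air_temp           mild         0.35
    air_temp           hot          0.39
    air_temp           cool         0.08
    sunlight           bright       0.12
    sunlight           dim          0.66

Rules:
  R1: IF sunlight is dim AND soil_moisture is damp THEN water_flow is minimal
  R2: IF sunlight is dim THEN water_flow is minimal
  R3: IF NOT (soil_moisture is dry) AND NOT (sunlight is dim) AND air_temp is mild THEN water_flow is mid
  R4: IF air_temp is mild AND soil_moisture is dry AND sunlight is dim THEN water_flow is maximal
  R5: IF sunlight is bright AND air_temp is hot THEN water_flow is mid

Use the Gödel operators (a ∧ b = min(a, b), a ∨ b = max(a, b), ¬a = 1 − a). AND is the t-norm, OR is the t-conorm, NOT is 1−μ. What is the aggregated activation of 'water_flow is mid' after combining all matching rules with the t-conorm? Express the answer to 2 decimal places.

R1: dim=0.66, damp=0.65; AND[min(a, b)] → w = 0.65
R2: dim=0.66 → w = 0.66
R3: ¬dry=1−0.70=0.30, ¬dim=1−0.66=0.34, mild=0.35; AND[min(a, b)] → w = 0.30
R4: mild=0.35, dry=0.70, dim=0.66; AND[min(a, b)] → w = 0.35
R5: bright=0.12, hot=0.39; AND[min(a, b)] → w = 0.12
Rules with consequent 'mid': {R3, R5} → strengths 0.30, 0.12
Aggregate via t-conorm [max(a, b)]: 0.30

0.30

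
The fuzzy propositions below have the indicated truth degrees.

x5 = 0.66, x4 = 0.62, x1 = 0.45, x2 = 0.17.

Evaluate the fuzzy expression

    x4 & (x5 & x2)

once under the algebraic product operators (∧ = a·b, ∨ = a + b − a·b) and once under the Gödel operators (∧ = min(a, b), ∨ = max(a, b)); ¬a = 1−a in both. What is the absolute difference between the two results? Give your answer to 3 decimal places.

0.100

Under algebraic product:
  x5 & x2 = a·b on (0.6600, 0.1700) = 0.1122
  x4 & (x5 & x2) = a·b on (0.6200, 0.1122) = 0.0696
  → value = 0.0696
Under Gödel:
  x5 & x2 = min(a, b) on (0.66, 0.17) = 0.17
  x4 & (x5 & x2) = min(a, b) on (0.62, 0.17) = 0.17
  → value = 0.1700
|0.0696 − 0.1700| = 0.100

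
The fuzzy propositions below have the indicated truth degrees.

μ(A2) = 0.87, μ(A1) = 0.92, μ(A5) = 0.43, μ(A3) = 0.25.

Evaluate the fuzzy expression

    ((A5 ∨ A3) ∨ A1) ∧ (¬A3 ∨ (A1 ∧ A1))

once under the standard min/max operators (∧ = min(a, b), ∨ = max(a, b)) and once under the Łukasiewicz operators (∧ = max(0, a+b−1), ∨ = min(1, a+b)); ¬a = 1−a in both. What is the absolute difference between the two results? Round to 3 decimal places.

Under standard min/max:
  A5 ∨ A3 = max(a, b) on (0.43, 0.25) = 0.43
  (A5 ∨ A3) ∨ A1 = max(a, b) on (0.43, 0.92) = 0.92
  ¬A3 = 1 − 0.25 = 0.75
  A1 ∧ A1 = min(a, b) on (0.92, 0.92) = 0.92
  ¬A3 ∨ (A1 ∧ A1) = max(a, b) on (0.75, 0.92) = 0.92
  ((A5 ∨ A3) ∨ A1) ∧ (¬A3 ∨ (A1 ∧ A1)) = min(a, b) on (0.92, 0.92) = 0.92
  → value = 0.9200
Under Łukasiewicz:
  A5 ∨ A3 = min(1, a+b) on (0.43, 0.25) = 0.68
  (A5 ∨ A3) ∨ A1 = min(1, a+b) on (0.68, 0.92) = 1.00
  ¬A3 = 1 − 0.25 = 0.75
  A1 ∧ A1 = max(0, a+b−1) on (0.92, 0.92) = 0.84
  ¬A3 ∨ (A1 ∧ A1) = min(1, a+b) on (0.75, 0.84) = 1.00
  ((A5 ∨ A3) ∨ A1) ∧ (¬A3 ∨ (A1 ∧ A1)) = max(0, a+b−1) on (1.00, 1.00) = 1.00
  → value = 1.0000
|0.9200 − 1.0000| = 0.080

0.080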